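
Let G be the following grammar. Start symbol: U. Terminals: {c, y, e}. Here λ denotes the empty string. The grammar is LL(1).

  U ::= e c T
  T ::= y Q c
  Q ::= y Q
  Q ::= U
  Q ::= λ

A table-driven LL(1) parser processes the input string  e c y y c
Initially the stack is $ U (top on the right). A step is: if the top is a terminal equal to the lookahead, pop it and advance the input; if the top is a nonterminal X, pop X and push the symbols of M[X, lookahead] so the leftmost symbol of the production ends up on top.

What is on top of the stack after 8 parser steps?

c

     Stack    Input        Action
  1  $ U      e c y y c $  expand U ::= e c T
  2  $ T c e  e c y y c $  match e
  3  $ T c    c y y c $    match c
  4  $ T      y y c $      expand T ::= y Q c
  5  $ c Q y  y y c $      match y
  6  $ c Q    y c $        expand Q ::= y Q
  7  $ c Q y  y c $        match y
  8  $ c Q    c $          expand Q ::= λ
Stack after step 8: $ c (top = c).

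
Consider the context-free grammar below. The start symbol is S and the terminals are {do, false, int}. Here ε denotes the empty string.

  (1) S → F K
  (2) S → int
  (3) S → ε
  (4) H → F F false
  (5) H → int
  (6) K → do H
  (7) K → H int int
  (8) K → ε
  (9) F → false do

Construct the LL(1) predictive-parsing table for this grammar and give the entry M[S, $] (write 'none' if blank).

FIRST(F): from F→false do we get {false}. So FIRST(F) = {false}.
FIRST(S): from S→F K we get {false}; from S→int we get {int}; from S→ε we get {ε}. So FIRST(S) = {ε, false, int}.
FIRST(H): from H→F F false we get {false}; from H→int we get {int}. So FIRST(H) = {false, int}.
FIRST(K): from K→do H we get {do}; from K→H int int we get {false, int}; from K→ε we get {ε}. So FIRST(K) = {ε, do, false, int}.
FOLLOW(S) includes $ since S is the start symbol.
FOLLOW(S): S appears on no right-hand side. Thus FOLLOW(S) = {$}.
For S → F K: FIRST(F K) = {false}, so it goes in M[S, t] for t ∈ {false}.
For S → int: FIRST(int) = {int}, so it goes in M[S, t] for t ∈ {int}.
For S → ε: FIRST(ε) = {ε}, so it goes in M[S, t] for t ∈ {}; since ε ∈ FIRST, also for every t ∈ FOLLOW(S) = {$}.

S → ε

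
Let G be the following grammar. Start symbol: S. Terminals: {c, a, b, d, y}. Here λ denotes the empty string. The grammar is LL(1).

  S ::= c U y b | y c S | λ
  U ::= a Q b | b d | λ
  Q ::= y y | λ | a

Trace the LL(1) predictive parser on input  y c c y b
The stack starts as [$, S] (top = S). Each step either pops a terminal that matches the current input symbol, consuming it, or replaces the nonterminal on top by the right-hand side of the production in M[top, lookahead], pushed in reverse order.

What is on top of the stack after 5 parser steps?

     Stack      Input        Action
  1  $ S        y c c y b $  expand S ::= y c S
  2  $ S c y    y c c y b $  match y
  3  $ S c      c c y b $    match c
  4  $ S        c y b $      expand S ::= c U y b
  5  $ b y U c  c y b $      match c
Stack after step 5: $ b y U (top = U).

U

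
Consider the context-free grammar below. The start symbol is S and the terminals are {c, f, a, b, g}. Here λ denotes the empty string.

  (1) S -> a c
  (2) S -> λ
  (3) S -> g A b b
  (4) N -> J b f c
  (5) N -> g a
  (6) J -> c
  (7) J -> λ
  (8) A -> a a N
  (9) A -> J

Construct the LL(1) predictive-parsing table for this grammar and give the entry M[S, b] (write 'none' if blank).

none

FIRST(S): from S->a c we get {a}; from S->λ we get {λ}; from S->g A b b we get {g}. So FIRST(S) = {λ, a, g}.
FIRST(J): from J->c we get {c}; from J->λ we get {λ}. So FIRST(J) = {λ, c}.
FIRST(N): from N->J b f c we get {b, c}; from N->g a we get {g}. So FIRST(N) = {b, c, g}.
FIRST(A): from A->a a N we get {a}; from A->J we get {λ, c}. So FIRST(A) = {λ, a, c}.
FOLLOW(S) includes $ since S is the start symbol.
FOLLOW(S): S appears on no right-hand side. Thus FOLLOW(S) = {$}.
For S -> a c: FIRST(a c) = {a}, so it goes in M[S, t] for t ∈ {a}.
For S -> λ: FIRST(λ) = {λ}, so it goes in M[S, t] for t ∈ {}; since λ ∈ FIRST, also for every t ∈ FOLLOW(S) = {$}.
For S -> g A b b: FIRST(g A b b) = {g}, so it goes in M[S, t] for t ∈ {g}.
None of these place a production in M[S, b].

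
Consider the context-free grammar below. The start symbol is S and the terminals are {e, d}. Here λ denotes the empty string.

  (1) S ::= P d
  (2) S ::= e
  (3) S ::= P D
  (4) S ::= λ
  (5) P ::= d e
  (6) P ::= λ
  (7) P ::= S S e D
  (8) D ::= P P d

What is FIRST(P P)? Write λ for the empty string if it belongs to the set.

FIRST(S): from S::=P d we get {d, e}; from S::=e we get {e}; from S::=P D we get {d, e}; from S::=λ we get {λ}. So FIRST(S) = {λ, d, e}.
FIRST(P): from P::=d e we get {d}; from P::=λ we get {λ}; from P::=S S e D we get {d, e}. So FIRST(P) = {λ, d, e}.
FIRST(D): from D::=P P d we get {d, e}. So FIRST(D) = {d, e}.
FIRST(P P): take FIRST of each symbol in turn, carrying on past any symbol whose FIRST contains λ; result {λ, d, e}.

{λ, d, e}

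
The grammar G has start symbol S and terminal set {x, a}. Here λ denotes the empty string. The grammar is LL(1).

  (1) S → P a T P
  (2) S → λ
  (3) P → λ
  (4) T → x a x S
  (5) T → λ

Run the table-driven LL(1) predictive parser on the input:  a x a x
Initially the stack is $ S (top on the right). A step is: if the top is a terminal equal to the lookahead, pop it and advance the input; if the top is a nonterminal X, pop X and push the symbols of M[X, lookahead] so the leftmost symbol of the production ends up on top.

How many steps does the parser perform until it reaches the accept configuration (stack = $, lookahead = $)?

9

     Stack        Input      Action
  1  $ S          a x a x $  expand S → P a T P
  2  $ P T a P    a x a x $  expand P → λ
  3  $ P T a      a x a x $  match a
  4  $ P T        x a x $    expand T → x a x S
  5  $ P S x a x  x a x $    match x
  6  $ P S x a    a x $      match a
  7  $ P S x      x $        match x
  8  $ P S        $          expand S → λ
  9  $ P          $          expand P → λ
Accept reached after 9 steps.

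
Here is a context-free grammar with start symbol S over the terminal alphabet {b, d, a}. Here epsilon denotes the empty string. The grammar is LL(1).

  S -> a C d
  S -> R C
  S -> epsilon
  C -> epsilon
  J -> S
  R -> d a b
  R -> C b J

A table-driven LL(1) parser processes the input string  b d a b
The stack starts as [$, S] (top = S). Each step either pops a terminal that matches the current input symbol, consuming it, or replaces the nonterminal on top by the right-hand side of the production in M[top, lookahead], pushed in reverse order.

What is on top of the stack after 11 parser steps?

step 1: stack=$ S  input=b d a b $  — expand S -> R C
step 2: stack=$ C R  input=b d a b $  — expand R -> C b J
step 3: stack=$ C J b C  input=b d a b $  — expand C -> epsilon
step 4: stack=$ C J b  input=b d a b $  — match b
step 5: stack=$ C J  input=d a b $  — expand J -> S
step 6: stack=$ C S  input=d a b $  — expand S -> R C
step 7: stack=$ C C R  input=d a b $  — expand R -> d a b
step 8: stack=$ C C b a d  input=d a b $  — match d
step 9: stack=$ C C b a  input=a b $  — match a
step 10: stack=$ C C b  input=b $  — match b
step 11: stack=$ C C  input=$  — expand C -> epsilon
Stack after step 11: $ C (top = C).

C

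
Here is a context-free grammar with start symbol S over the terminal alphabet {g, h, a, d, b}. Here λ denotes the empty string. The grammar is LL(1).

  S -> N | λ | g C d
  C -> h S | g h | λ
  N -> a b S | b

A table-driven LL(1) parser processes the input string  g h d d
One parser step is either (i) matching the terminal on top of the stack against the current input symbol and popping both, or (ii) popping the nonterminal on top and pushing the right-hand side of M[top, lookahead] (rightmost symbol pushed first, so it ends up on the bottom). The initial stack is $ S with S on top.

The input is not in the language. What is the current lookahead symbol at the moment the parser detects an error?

d

     Stack    Input      Action
  1  $ S      g h d d $  expand S -> g C d
  2  $ d C g  g h d d $  match g
  3  $ d C    h d d $    expand C -> h S
  4  $ d S h  h d d $    match h
  5  $ d S    d d $      expand S -> λ
  6  $ d      d d $      match d
  7  $        d $        error: stack empty but input remains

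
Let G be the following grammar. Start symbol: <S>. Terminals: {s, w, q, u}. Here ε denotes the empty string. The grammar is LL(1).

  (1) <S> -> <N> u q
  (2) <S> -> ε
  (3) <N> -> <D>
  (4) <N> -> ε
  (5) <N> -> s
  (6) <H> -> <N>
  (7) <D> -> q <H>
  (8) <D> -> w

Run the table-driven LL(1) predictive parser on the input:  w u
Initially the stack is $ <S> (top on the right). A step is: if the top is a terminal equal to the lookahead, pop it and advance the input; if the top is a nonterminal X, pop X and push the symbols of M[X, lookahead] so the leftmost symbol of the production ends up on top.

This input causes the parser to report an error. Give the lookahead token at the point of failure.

step 1: stack=$ <S>  input=w u $  — expand <S> -> <N> u q
step 2: stack=$ q u <N>  input=w u $  — expand <N> -> <D>
step 3: stack=$ q u <D>  input=w u $  — expand <D> -> w
step 4: stack=$ q u w  input=w u $  — match w
step 5: stack=$ q u  input=u $  — match u
step 6: stack=$ q  input=$  — error: top is terminal q but lookahead is $

$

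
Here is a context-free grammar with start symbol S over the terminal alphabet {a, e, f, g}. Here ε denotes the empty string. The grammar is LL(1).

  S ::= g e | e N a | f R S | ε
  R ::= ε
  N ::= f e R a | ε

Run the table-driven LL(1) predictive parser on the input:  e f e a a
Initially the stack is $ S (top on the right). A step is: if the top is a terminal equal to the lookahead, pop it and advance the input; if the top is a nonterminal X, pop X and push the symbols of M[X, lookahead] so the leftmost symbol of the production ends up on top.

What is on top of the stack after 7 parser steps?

a

     Stack        Input        Action
  1  $ S          e f e a a $  expand S ::= e N a
  2  $ a N e      e f e a a $  match e
  3  $ a N        f e a a $    expand N ::= f e R a
  4  $ a a R e f  f e a a $    match f
  5  $ a a R e    e a a $      match e
  6  $ a a R      a a $        expand R ::= ε
  7  $ a a        a a $        match a
Stack after step 7: $ a (top = a).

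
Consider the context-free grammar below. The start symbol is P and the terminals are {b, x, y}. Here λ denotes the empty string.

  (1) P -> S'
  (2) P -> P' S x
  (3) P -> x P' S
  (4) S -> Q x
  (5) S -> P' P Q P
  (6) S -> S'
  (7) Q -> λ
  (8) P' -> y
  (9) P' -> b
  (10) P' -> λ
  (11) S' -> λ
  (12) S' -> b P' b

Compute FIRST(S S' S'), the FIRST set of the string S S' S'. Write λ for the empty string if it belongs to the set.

{λ, b, x, y}

FIRST(Q) = {λ}
FIRST(P') = {λ, b, y}
FIRST(S') = {λ, b}
FIRST(P) = {λ, b, x, y}  (via S', P' S x)
FIRST(S) = {λ, b, x, y}  (via Q x, P' P Q P, S')
FIRST(S S' S'): take FIRST of each symbol in turn, carrying on past any symbol whose FIRST contains λ; result {λ, b, x, y}.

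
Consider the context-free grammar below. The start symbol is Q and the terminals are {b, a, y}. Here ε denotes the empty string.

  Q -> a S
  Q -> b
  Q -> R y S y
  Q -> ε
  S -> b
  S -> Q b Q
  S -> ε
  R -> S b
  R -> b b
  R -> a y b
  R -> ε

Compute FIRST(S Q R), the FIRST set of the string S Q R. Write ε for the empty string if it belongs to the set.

{ε, a, b, y}

FIRST(Q) = {ε, a, b, y}  (via R y S y)
FIRST(S) = {ε, a, b, y}  (via Q b Q)
FIRST(R) = {ε, a, b, y}  (via S b)
FIRST(S Q R): take FIRST of each symbol in turn, carrying on past any symbol whose FIRST contains ε; result {ε, a, b, y}.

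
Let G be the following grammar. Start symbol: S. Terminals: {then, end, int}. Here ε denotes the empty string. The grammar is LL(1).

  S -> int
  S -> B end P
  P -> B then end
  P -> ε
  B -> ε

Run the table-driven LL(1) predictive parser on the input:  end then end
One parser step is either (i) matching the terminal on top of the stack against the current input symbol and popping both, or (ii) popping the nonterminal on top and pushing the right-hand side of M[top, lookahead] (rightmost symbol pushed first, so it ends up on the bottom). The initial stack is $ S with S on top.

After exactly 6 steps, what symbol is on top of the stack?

step 1: stack=$ S  input=end then end $  — expand S -> B end P
step 2: stack=$ P end B  input=end then end $  — expand B -> ε
step 3: stack=$ P end  input=end then end $  — match end
step 4: stack=$ P  input=then end $  — expand P -> B then end
step 5: stack=$ end then B  input=then end $  — expand B -> ε
step 6: stack=$ end then  input=then end $  — match then
Stack after step 6: $ end (top = end).

end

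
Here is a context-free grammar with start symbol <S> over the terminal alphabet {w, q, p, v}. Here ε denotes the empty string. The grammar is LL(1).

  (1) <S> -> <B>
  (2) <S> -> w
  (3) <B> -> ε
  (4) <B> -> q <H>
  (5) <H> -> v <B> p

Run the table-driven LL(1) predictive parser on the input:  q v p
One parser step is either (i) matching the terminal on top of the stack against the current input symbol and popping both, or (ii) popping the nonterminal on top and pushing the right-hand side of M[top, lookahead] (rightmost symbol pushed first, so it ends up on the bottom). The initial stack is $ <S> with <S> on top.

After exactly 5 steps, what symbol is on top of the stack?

     Stack      Input    Action
  1  $ <S>      q v p $  expand <S> -> <B>
  2  $ <B>      q v p $  expand <B> -> q <H>
  3  $ <H> q    q v p $  match q
  4  $ <H>      v p $    expand <H> -> v <B> p
  5  $ p <B> v  v p $    match v
Stack after step 5: $ p <B> (top = <B>).

<B>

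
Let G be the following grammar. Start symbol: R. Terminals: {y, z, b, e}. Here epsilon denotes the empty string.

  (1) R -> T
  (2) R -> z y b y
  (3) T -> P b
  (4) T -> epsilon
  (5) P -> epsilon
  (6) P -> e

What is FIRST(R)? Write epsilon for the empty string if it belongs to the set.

FIRST(P) = {epsilon, e}
FIRST(T) = {epsilon, b, e}  (via P b)
FIRST(R) = {epsilon, b, e, z}  (via T)

{epsilon, b, e, z}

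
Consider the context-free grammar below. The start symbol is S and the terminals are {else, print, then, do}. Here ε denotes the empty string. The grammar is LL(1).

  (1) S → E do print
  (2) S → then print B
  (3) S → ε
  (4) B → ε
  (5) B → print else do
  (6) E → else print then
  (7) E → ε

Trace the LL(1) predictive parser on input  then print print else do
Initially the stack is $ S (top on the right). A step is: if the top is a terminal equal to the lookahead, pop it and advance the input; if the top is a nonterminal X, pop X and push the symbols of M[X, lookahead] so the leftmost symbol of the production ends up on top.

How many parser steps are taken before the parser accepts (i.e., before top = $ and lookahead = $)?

step 1: stack=$ S  input=then print print else do $  — expand S → then print B
step 2: stack=$ B print then  input=then print print else do $  — match then
step 3: stack=$ B print  input=print print else do $  — match print
step 4: stack=$ B  input=print else do $  — expand B → print else do
step 5: stack=$ do else print  input=print else do $  — match print
step 6: stack=$ do else  input=else do $  — match else
step 7: stack=$ do  input=do $  — match do
Accept reached after 7 steps.

7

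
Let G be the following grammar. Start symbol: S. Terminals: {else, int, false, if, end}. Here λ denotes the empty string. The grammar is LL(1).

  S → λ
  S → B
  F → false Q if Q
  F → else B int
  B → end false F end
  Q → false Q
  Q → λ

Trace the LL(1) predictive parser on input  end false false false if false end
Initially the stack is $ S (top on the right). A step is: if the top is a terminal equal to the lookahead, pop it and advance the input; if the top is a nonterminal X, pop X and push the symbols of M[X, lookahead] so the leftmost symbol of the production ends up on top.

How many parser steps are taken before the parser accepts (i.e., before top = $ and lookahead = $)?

14

      Stack               Input                                 Action
   1  $ S                 end false false false if false end $  expand S → B
   2  $ B                 end false false false if false end $  expand B → end false F end
   3  $ end F false end   end false false false if false end $  match end
   4  $ end F false       false false false if false end $      match false
   5  $ end F             false false if false end $            expand F → false Q if Q
   6  $ end Q if Q false  false false if false end $            match false
   7  $ end Q if Q        false if false end $                  expand Q → false Q
   8  $ end Q if Q false  false if false end $                  match false
   9  $ end Q if Q        if false end $                        expand Q → λ
  10  $ end Q if          if false end $                        match if
  11  $ end Q             false end $                           expand Q → false Q
  12  $ end Q false       false end $                           match false
  13  $ end Q             end $                                 expand Q → λ
  14  $ end               end $                                 match end
Accept reached after 14 steps.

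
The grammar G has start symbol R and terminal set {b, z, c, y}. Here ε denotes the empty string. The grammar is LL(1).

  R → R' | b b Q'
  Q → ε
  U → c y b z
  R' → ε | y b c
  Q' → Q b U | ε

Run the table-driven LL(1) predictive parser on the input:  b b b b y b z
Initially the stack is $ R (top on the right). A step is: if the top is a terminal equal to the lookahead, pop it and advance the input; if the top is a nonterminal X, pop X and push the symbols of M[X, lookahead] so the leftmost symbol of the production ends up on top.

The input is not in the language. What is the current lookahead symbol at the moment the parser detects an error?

b

step 1: stack=$ R  input=b b b b y b z $  — expand R → b b Q'
step 2: stack=$ Q' b b  input=b b b b y b z $  — match b
step 3: stack=$ Q' b  input=b b b y b z $  — match b
step 4: stack=$ Q'  input=b b y b z $  — expand Q' → Q b U
step 5: stack=$ U b Q  input=b b y b z $  — expand Q → ε
step 6: stack=$ U b  input=b b y b z $  — match b
step 7: stack=$ U  input=b y b z $  — error: M[U, b] is empty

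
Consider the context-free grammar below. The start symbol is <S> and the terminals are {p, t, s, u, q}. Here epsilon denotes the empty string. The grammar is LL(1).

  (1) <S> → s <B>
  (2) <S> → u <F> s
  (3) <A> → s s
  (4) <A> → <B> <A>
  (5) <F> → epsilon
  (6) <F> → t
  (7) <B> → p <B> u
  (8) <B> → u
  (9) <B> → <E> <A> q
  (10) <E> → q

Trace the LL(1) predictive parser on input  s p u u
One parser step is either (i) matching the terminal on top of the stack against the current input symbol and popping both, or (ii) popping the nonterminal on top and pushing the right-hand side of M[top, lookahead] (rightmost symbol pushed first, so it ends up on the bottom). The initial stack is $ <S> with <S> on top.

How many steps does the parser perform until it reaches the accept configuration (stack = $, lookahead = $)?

     Stack      Input      Action
  1  $ <S>      s p u u $  expand <S> → s <B>
  2  $ <B> s    s p u u $  match s
  3  $ <B>      p u u $    expand <B> → p <B> u
  4  $ u <B> p  p u u $    match p
  5  $ u <B>    u u $      expand <B> → u
  6  $ u u      u u $      match u
  7  $ u        u $        match u
Accept reached after 7 steps.

7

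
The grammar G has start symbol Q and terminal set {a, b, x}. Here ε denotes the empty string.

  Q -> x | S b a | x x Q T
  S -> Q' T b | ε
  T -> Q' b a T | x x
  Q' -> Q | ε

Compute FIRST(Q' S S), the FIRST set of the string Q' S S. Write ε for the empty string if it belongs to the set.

{ε, b, x}

FIRST(Q) = {b, x}  (via S b a)
FIRST(Q') = {ε, b, x}  (via Q)
FIRST(T) = {b, x}  (via Q' b a T)
FIRST(S) = {ε, b, x}  (via Q' T b)
FIRST(Q' S S): take FIRST of each symbol in turn, carrying on past any symbol whose FIRST contains ε; result {ε, b, x}.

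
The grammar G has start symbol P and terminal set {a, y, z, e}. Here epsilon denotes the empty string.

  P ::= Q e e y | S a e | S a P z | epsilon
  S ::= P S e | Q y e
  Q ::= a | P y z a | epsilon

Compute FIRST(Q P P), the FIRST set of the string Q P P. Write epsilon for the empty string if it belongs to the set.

{epsilon, a, e, y}

FIRST(P): from P::=Q e e y we get {a, e, y}; from P::=S a e we get {a, e, y}; from P::=S a P z we get {a, e, y}; from P::=epsilon we get {epsilon}. So FIRST(P) = {epsilon, a, e, y}.
FIRST(Q): from Q::=a we get {a}; from Q::=P y z a we get {a, e, y}; from Q::=epsilon we get {epsilon}. So FIRST(Q) = {epsilon, a, e, y}.
FIRST(S): from S::=P S e we get {a, e, y}; from S::=Q y e we get {a, e, y}. So FIRST(S) = {a, e, y}.
FIRST(Q P P): take FIRST of each symbol in turn, carrying on past any symbol whose FIRST contains epsilon; result {epsilon, a, e, y}.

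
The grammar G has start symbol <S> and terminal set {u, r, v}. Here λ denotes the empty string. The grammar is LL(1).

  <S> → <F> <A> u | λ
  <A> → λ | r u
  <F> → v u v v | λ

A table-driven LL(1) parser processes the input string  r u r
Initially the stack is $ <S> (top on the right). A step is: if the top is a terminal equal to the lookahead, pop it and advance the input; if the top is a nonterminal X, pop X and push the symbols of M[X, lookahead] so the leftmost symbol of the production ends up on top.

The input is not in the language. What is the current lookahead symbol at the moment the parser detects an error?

r

     Stack        Input    Action
  1  $ <S>        r u r $  expand <S> → <F> <A> u
  2  $ u <A> <F>  r u r $  expand <F> → λ
  3  $ u <A>      r u r $  expand <A> → r u
  4  $ u u r      r u r $  match r
  5  $ u u        u r $    match u
  6  $ u          r $      error: top is terminal u but lookahead is r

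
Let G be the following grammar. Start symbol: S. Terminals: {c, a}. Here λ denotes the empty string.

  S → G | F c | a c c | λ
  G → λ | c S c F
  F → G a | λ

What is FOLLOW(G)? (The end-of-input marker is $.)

{$, a, c}

FIRST(G): from G→λ we get {λ}; from G→c S c F we get {c}. So FIRST(G) = {λ, c}.
FIRST(F): from F→G a we get {a, c}; from F→λ we get {λ}. So FIRST(F) = {λ, a, c}.
FIRST(S): from S→G we get {λ, c}; from S→F c we get {a, c}; from S→a c c we get {a}; from S→λ we get {λ}. So FIRST(S) = {λ, a, c}.
FOLLOW(S) includes $ since S is the start symbol.
FOLLOW(S): in G→c S c F, S is followed by c F with FIRST {c}. Thus FOLLOW(S) = {$, c}.
FOLLOW(G): in S→G, the suffix after G is empty, so FOLLOW(G) ⊇ FOLLOW(S) = {$, c}; in F→G a, G is followed by a with FIRST {a}. Thus FOLLOW(G) = {$, a, c}.
FOLLOW(F): in S→F c, F is followed by c with FIRST {c}; in G→c S c F, the suffix after F is empty, so FOLLOW(F) ⊇ FOLLOW(G) = {$, a, c}. Thus FOLLOW(F) = {$, a, c}.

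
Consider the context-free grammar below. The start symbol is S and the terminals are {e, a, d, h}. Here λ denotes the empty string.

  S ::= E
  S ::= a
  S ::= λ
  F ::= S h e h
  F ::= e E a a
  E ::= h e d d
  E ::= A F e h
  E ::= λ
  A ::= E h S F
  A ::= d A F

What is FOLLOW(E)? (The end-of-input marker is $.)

{$, a, d, e, h}

FIRST(S): from S::=E we get {λ, d, h}; from S::=a we get {a}; from S::=λ we get {λ}. So FIRST(S) = {λ, a, d, h}.
FIRST(F): from F::=S h e h we get {a, d, h}; from F::=e E a a we get {e}. So FIRST(F) = {a, d, e, h}.
FIRST(E): from E::=h e d d we get {h}; from E::=A F e h we get {d, h}; from E::=λ we get {λ}. So FIRST(E) = {λ, d, h}.
FIRST(A): from A::=E h S F we get {d, h}; from A::=d A F we get {d}. So FIRST(A) = {d, h}.
FOLLOW(S) includes $ since S is the start symbol.
FOLLOW(S): in F::=S h e h, S is followed by h e h with FIRST {h}; in A::=E h S F, S is followed by F with FIRST {a, d, e, h}. Thus FOLLOW(S) = {$, a, d, e, h}.
FOLLOW(E): in S::=E, the suffix after E is empty, so FOLLOW(E) ⊇ FOLLOW(S) = {$, a, d, e, h}; in F::=e E a a, E is followed by a a with FIRST {a}; in A::=E h S F, E is followed by h S F with FIRST {h}. Thus FOLLOW(E) = {$, a, d, e, h}.
FOLLOW(A): in E::=A F e h, A is followed by F e h with FIRST {a, d, e, h}; in A::=d A F, A is followed by F with FIRST {a, d, e, h}. Thus FOLLOW(A) = {a, d, e, h}.
FOLLOW(F): in E::=A F e h, F is followed by e h with FIRST {e}; in A::=E h S F, the suffix after F is empty, so FOLLOW(F) ⊇ FOLLOW(A) = {a, d, e, h}; in A::=d A F, the suffix after F is empty, so FOLLOW(F) ⊇ FOLLOW(A) = {a, d, e, h}. Thus FOLLOW(F) = {a, d, e, h}.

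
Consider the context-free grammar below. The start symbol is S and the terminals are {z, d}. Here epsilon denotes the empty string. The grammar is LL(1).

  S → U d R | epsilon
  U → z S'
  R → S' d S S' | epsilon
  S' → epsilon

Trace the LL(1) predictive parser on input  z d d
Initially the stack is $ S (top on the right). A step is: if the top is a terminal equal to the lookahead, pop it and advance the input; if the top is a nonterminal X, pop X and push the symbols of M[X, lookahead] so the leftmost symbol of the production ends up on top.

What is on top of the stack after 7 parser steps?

     Stack        Input    Action
  1  $ S          z d d $  expand S → U d R
  2  $ R d U      z d d $  expand U → z S'
  3  $ R d S' z   z d d $  match z
  4  $ R d S'     d d $    expand S' → epsilon
  5  $ R d        d d $    match d
  6  $ R          d $      expand R → S' d S S'
  7  $ S' S d S'  d $      expand S' → epsilon
Stack after step 7: $ S' S d (top = d).

d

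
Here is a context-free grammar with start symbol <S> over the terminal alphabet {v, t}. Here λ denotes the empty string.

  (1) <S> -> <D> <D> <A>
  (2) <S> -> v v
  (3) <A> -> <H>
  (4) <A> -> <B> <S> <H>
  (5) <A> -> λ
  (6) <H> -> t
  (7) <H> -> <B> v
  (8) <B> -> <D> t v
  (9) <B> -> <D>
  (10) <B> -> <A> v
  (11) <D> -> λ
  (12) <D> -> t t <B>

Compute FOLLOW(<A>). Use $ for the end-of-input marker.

FIRST(<D>) = {λ, t}
FIRST(<S>) = {λ, t, v}  (via <D> <D> <A>)
FIRST(<A>) = {λ, t, v}  (via <H>, <B> <S> <H>)
FIRST(<B>) = {λ, t, v}  (via <D> t v, <D>, <A> v)
FIRST(<H>) = {t, v}  (via <B> v)
FOLLOW(<S>) includes $ since <S> is the start symbol.
FOLLOW(<S>): in <A>-><B> <S> <H>, <S> is followed by <H> with FIRST {t, v}. Thus FOLLOW(<S>) = {$, t, v}.
FOLLOW(<A>): in <S>-><D> <D> <A>, the suffix after <A> is empty, so FOLLOW(<A>) ⊇ FOLLOW(<S>) = {$, t, v}; in <B>-><A> v, <A> is followed by v with FIRST {v}. Thus FOLLOW(<A>) = {$, t, v}.
FOLLOW(<H>): in <A>-><H>, the suffix after <H> is empty, so FOLLOW(<H>) ⊇ FOLLOW(<A>) = {$, t, v}; in <A>-><B> <S> <H>, the suffix after <H> is empty, so FOLLOW(<H>) ⊇ FOLLOW(<A>) = {$, t, v}. Thus FOLLOW(<H>) = {$, t, v}.
FOLLOW(<B>): in <A>-><B> <S> <H>, <B> is followed by <S> <H> with FIRST {t, v}; in <H>-><B> v, <B> is followed by v with FIRST {v}; in <D>->t t <B>, the suffix after <B> is empty, so FOLLOW(<B>) ⊇ FOLLOW(<D>) = {$, t, v}. Thus FOLLOW(<B>) = {$, t, v}.
FOLLOW(<D>): in <S>-><D> <D> <A> (occurrence 1), <D> is followed by <D> <A> with FIRST {λ, t, v}; in <S>-><D> <D> <A> (occurrence 1), the suffix after <D> is nullable, so FOLLOW(<D>) ⊇ FOLLOW(<S>) = {$, t, v}; in <S>-><D> <D> <A> (occurrence 2), <D> is followed by <A> with FIRST {λ, t, v}; in <S>-><D> <D> <A> (occurrence 2), the suffix after <D> is nullable, so FOLLOW(<D>) ⊇ FOLLOW(<S>) = {$, t, v}; in <B>-><D> t v, <D> is followed by t v with FIRST {t}; in <B>-><D>, the suffix after <D> is empty, so FOLLOW(<D>) ⊇ FOLLOW(<B>) = {$, t, v}. Thus FOLLOW(<D>) = {$, t, v}.

{$, t, v}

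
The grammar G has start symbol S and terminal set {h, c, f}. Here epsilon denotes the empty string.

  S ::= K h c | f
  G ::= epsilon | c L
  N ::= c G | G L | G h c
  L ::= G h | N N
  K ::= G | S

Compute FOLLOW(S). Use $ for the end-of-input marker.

FIRST(G): from G::=epsilon we get {epsilon}; from G::=c L we get {c}. So FIRST(G) = {epsilon, c}.
FIRST(S): from S::=K h c we get {c, f, h}; from S::=f we get {f}. So FIRST(S) = {c, f, h}.
FIRST(K): from K::=G we get {epsilon, c}; from K::=S we get {c, f, h}. So FIRST(K) = {epsilon, c, f, h}.
FIRST(N): from N::=c G we get {c}; from N::=G L we get {c, h}; from N::=G h c we get {c, h}. So FIRST(N) = {c, h}.
FIRST(L): from L::=G h we get {c, h}; from L::=N N we get {c, h}. So FIRST(L) = {c, h}.
FOLLOW(S) includes $ since S is the start symbol.
FOLLOW(K): in S::=K h c, K is followed by h c with FIRST {h}. Thus FOLLOW(K) = {h}.
FOLLOW(S): in K::=S, the suffix after S is empty, so FOLLOW(S) ⊇ FOLLOW(K) = {h}. Thus FOLLOW(S) = {$, h}.
FOLLOW(G): in N::=c G, the suffix after G is empty, so FOLLOW(G) ⊇ FOLLOW(N) = {c, h}; in N::=G L, G is followed by L with FIRST {c, h}; in N::=G h c, G is followed by h c with FIRST {h}; in L::=G h, G is followed by h with FIRST {h}; in K::=G, the suffix after G is empty, so FOLLOW(G) ⊇ FOLLOW(K) = {h}. Thus FOLLOW(G) = {c, h}.
FOLLOW(N): in L::=N N (occurrence 1), N is followed by N with FIRST {c, h}; in L::=N N (occurrence 2), the suffix after N is empty, so FOLLOW(N) ⊇ FOLLOW(L) = {c, h}. Thus FOLLOW(N) = {c, h}.
FOLLOW(L): in G::=c L, the suffix after L is empty, so FOLLOW(L) ⊇ FOLLOW(G) = {c, h}; in N::=G L, the suffix after L is empty, so FOLLOW(L) ⊇ FOLLOW(N) = {c, h}. Thus FOLLOW(L) = {c, h}.

{$, h}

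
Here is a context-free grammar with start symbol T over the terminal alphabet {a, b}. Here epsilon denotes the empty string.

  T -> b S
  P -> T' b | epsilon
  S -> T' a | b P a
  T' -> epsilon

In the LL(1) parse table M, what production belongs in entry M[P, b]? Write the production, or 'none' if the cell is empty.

FIRST(T) = {b}
FIRST(T') = {epsilon}
FIRST(P) = {epsilon, b}  (via T' b)
FIRST(S) = {a, b}  (via T' a)
FOLLOW(T) includes $ since T is the start symbol.
FOLLOW(P): in S->b P a, P is followed by a with FIRST {a}. Thus FOLLOW(P) = {a}.
For P -> T' b: FIRST(T' b) = {b}, so it goes in M[P, t] for t ∈ {b}.
For P -> epsilon: FIRST(epsilon) = {epsilon}, so it goes in M[P, t] for t ∈ {}; since epsilon ∈ FIRST, also for every t ∈ FOLLOW(P) = {a}.

P -> T' b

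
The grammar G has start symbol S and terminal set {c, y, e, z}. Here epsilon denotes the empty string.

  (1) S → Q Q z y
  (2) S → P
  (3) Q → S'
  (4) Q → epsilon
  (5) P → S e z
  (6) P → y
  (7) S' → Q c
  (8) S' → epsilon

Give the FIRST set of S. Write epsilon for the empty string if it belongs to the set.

FIRST(S): from S→Q Q z y we get {c, z}; from S→P we get {c, y, z}. So FIRST(S) = {c, y, z}.
FIRST(P): from P→S e z we get {c, y, z}; from P→y we get {y}. So FIRST(P) = {c, y, z}.
FIRST(Q): from Q→S' we get {epsilon, c}; from Q→epsilon we get {epsilon}. So FIRST(Q) = {epsilon, c}.
FIRST(S'): from S'→Q c we get {c}; from S'→epsilon we get {epsilon}. So FIRST(S') = {epsilon, c}.

{c, y, z}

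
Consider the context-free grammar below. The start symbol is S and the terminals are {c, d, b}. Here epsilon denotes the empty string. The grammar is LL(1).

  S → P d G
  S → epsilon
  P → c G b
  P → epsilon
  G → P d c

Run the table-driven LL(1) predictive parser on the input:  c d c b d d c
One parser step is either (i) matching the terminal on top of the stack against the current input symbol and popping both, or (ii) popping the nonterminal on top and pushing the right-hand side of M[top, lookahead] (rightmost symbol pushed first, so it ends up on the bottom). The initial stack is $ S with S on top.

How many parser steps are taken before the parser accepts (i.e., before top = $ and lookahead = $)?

step 1: stack=$ S  input=c d c b d d c $  — expand S → P d G
step 2: stack=$ G d P  input=c d c b d d c $  — expand P → c G b
step 3: stack=$ G d b G c  input=c d c b d d c $  — match c
step 4: stack=$ G d b G  input=d c b d d c $  — expand G → P d c
step 5: stack=$ G d b c d P  input=d c b d d c $  — expand P → epsilon
step 6: stack=$ G d b c d  input=d c b d d c $  — match d
step 7: stack=$ G d b c  input=c b d d c $  — match c
step 8: stack=$ G d b  input=b d d c $  — match b
step 9: stack=$ G d  input=d d c $  — match d
step 10: stack=$ G  input=d c $  — expand G → P d c
step 11: stack=$ c d P  input=d c $  — expand P → epsilon
step 12: stack=$ c d  input=d c $  — match d
step 13: stack=$ c  input=c $  — match c
Accept reached after 13 steps.

13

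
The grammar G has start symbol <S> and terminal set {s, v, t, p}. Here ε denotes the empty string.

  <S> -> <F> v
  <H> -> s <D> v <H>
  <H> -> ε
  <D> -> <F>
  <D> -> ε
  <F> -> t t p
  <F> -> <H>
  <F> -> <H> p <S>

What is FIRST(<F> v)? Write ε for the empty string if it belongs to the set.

{p, s, t, v}

FIRST(<H>): from <H>->s <D> v <H> we get {s}; from <H>->ε we get {ε}. So FIRST(<H>) = {ε, s}.
FIRST(<F>): from <F>->t t p we get {t}; from <F>-><H> we get {ε, s}; from <F>-><H> p <S> we get {p, s}. So FIRST(<F>) = {ε, p, s, t}.
FIRST(<S>): from <S>-><F> v we get {p, s, t, v}. So FIRST(<S>) = {p, s, t, v}.
FIRST(<D>): from <D>-><F> we get {ε, p, s, t}; from <D>->ε we get {ε}. So FIRST(<D>) = {ε, p, s, t}.
FIRST(<F> v): take FIRST of each symbol in turn, carrying on past any symbol whose FIRST contains ε; result {p, s, t, v}.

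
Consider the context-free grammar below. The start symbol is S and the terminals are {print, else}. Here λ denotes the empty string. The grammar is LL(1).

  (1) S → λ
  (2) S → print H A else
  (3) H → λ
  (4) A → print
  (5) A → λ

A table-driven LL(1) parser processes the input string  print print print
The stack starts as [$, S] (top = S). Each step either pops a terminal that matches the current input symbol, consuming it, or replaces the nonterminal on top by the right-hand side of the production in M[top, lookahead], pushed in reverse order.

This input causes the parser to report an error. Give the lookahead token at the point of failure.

print

step 1: stack=$ S  input=print print print $  — expand S → print H A else
step 2: stack=$ else A H print  input=print print print $  — match print
step 3: stack=$ else A H  input=print print $  — expand H → λ
step 4: stack=$ else A  input=print print $  — expand A → print
step 5: stack=$ else print  input=print print $  — match print
step 6: stack=$ else  input=print $  — error: top is terminal else but lookahead is print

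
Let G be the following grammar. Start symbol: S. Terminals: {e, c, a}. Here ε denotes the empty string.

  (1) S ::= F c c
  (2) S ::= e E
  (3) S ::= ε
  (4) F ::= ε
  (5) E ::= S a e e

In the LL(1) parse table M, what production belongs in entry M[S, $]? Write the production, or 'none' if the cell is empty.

FIRST(F): from F::=ε we get {ε}. So FIRST(F) = {ε}.
FIRST(S): from S::=F c c we get {c}; from S::=e E we get {e}; from S::=ε we get {ε}. So FIRST(S) = {ε, c, e}.
FIRST(E): from E::=S a e e we get {a, c, e}. So FIRST(E) = {a, c, e}.
FOLLOW(S) includes $ since S is the start symbol.
FOLLOW(S): in E::=S a e e, S is followed by a e e with FIRST {a}. Thus FOLLOW(S) = {$, a}.
For S ::= F c c: FIRST(F c c) = {c}, so it goes in M[S, t] for t ∈ {c}.
For S ::= e E: FIRST(e E) = {e}, so it goes in M[S, t] for t ∈ {e}.
For S ::= ε: FIRST(ε) = {ε}, so it goes in M[S, t] for t ∈ {}; since ε ∈ FIRST, also for every t ∈ FOLLOW(S) = {$, a}.

S ::= ε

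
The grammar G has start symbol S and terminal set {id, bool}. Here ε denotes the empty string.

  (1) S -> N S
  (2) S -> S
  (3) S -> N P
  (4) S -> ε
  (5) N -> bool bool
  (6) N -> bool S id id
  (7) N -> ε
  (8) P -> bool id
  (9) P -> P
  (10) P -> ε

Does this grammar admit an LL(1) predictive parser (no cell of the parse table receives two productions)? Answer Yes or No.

No

FIRST(S) = {ε, bool}
FIRST(N) = {ε, bool}
FIRST(P) = {ε, bool}
FOLLOW(S) = {$, id}
FOLLOW(N) = {$, bool, id}
FOLLOW(P) = {$, id}
Cell M[N, bool] receives both N -> bool bool and N -> bool S id id and N -> ε — the grammar is not LL(1).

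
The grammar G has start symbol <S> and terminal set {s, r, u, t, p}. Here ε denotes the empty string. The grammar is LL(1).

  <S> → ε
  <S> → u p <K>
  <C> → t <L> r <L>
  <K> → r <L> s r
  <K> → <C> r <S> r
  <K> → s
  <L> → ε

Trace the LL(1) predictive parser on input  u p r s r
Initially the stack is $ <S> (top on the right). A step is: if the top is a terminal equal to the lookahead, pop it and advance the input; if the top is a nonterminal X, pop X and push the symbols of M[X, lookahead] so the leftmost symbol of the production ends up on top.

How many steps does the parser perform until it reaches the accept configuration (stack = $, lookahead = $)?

8

step 1: stack=$ <S>  input=u p r s r $  — expand <S> → u p <K>
step 2: stack=$ <K> p u  input=u p r s r $  — match u
step 3: stack=$ <K> p  input=p r s r $  — match p
step 4: stack=$ <K>  input=r s r $  — expand <K> → r <L> s r
step 5: stack=$ r s <L> r  input=r s r $  — match r
step 6: stack=$ r s <L>  input=s r $  — expand <L> → ε
step 7: stack=$ r s  input=s r $  — match s
step 8: stack=$ r  input=r $  — match r
Accept reached after 8 steps.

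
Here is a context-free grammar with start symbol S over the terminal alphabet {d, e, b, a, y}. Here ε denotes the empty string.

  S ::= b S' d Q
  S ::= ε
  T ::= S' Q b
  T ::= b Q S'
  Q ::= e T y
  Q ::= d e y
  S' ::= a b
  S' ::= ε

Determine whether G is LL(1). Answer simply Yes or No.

Yes

FIRST(S) = {ε, b}
FIRST(T) = {a, b, d, e}
FIRST(Q) = {d, e}
FIRST(S') = {ε, a}
FOLLOW(S) = {$}
FOLLOW(T) = {y}
FOLLOW(Q) = {$, a, b, y}
FOLLOW(S') = {d, e, y}
Each cell of M receives at most one production.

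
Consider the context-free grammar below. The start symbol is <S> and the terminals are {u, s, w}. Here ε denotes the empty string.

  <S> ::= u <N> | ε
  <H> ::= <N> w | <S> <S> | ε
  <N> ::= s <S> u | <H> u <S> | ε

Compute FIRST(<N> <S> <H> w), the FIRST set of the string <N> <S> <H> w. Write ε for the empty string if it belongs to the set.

FIRST(<S>) = {ε, u}
FIRST(<H>) = {ε, s, u, w}  (via <N> w, <S> <S>)
FIRST(<N>) = {ε, s, u, w}  (via <H> u <S>)
FIRST(<N> <S> <H> w): take FIRST of each symbol in turn, carrying on past any symbol whose FIRST contains ε; result {s, u, w}.

{s, u, w}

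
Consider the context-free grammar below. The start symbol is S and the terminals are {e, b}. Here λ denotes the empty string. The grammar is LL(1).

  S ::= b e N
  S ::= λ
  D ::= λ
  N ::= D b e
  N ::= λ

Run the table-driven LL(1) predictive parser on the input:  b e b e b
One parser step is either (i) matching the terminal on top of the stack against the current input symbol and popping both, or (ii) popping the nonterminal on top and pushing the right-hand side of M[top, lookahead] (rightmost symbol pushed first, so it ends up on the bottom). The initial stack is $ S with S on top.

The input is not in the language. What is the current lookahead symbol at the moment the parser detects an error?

b

step 1: stack=$ S  input=b e b e b $  — expand S ::= b e N
step 2: stack=$ N e b  input=b e b e b $  — match b
step 3: stack=$ N e  input=e b e b $  — match e
step 4: stack=$ N  input=b e b $  — expand N ::= D b e
step 5: stack=$ e b D  input=b e b $  — expand D ::= λ
step 6: stack=$ e b  input=b e b $  — match b
step 7: stack=$ e  input=e b $  — match e
step 8: stack=$  input=b $  — error: stack empty but input remains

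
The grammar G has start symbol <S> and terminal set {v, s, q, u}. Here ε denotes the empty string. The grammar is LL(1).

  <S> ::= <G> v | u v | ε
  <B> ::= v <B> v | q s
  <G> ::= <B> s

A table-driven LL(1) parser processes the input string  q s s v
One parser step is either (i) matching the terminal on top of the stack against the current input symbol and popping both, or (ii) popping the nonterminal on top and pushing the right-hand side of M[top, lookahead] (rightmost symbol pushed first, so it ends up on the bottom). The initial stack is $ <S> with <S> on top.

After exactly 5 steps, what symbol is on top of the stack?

s

step 1: stack=$ <S>  input=q s s v $  — expand <S> ::= <G> v
step 2: stack=$ v <G>  input=q s s v $  — expand <G> ::= <B> s
step 3: stack=$ v s <B>  input=q s s v $  — expand <B> ::= q s
step 4: stack=$ v s s q  input=q s s v $  — match q
step 5: stack=$ v s s  input=s s v $  — match s
Stack after step 5: $ v s (top = s).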